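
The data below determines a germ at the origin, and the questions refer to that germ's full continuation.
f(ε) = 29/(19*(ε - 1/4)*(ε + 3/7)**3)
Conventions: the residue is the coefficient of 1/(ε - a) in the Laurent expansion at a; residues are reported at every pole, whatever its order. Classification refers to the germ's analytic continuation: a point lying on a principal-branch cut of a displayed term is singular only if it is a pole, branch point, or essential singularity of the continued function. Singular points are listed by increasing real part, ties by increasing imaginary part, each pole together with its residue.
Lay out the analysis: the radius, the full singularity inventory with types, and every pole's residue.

Radius of convergence at 0: 1/4.
At -3/7: a pole of order 3; residue -636608/130321.
At 1/4: a pole of order 1; residue 636608/130321.

Denominator factor (ε + 3/7)^3: pole of order 3 at -3/7, modulus 3/7.
Denominator factor (ε - 1/4): pole of order 1 at 1/4, modulus 1/4.
The radius of convergence is the smallest modulus among the singular points: 1/4.
At the order-3 pole -3/7 set g(ε) = (ε - (-3/7))^3*f(ε) = 29/(19*(ε - 1/4)).
Order-3 pole: residue = g''(a)/2; g''(-3/7) = -1273216/130321, so the residue is -636608/130321.
At the order-1 pole 1/4 set g(ε) = (ε - (1/4))*f(ε) = 29/(19*(ε + 3/7)**3).
Simple pole: residue = g(a) at a = 1/4, which is 636608/130321.
List the singular points by increasing real part (a conjugate pair: the negative imaginary part first).


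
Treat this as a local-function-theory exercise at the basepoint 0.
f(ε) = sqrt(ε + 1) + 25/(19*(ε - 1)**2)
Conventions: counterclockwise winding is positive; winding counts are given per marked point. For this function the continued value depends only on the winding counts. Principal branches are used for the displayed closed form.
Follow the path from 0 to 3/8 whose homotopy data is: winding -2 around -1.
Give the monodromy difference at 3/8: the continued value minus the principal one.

Continued minus principal equals 0.

The rational part is single-valued and drops out of the difference; each branch term changes only by its own monodromy.
(1)*sqrt(1 - ε/(-1)): winding -2 is even, the square root returns to the same sheet, contribution 0.
Summing the contributions at ε = 3/8 gives 0.


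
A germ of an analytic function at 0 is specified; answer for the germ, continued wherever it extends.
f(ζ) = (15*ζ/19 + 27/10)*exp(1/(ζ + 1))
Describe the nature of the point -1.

The exponent 1/(ζ - (-1)) has a pole at -1, so exp(1/(ζ - (-1))) takes every nonzero value near it: an essential singularity (not a pole of any order).

The point is an essential singularity.


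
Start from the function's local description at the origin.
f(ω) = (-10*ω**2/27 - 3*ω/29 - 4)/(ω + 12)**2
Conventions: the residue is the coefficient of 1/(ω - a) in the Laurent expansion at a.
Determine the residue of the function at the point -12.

At the order-2 pole -12 set g(ω) = (ω - (-12))^2*f(ω) = -10*ω**2/27 - 3*ω/29 - 4.
Order-2 pole: residue = g'(a); g'(-12) = 2293/261, so the residue is 2293/261.

The residue is 2293/261.


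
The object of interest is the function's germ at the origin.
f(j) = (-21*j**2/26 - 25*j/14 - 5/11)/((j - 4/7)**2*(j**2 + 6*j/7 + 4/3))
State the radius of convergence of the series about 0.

Denominator factor (j - 4/7)^2: pole of order 2 at 4/7, modulus 4/7.
Denominator factor (j**2 + 6*j/7 + 4/3): discriminant -676/147, complex-conjugate roots (-3/7) + ((13/21)*sqrt(3))*i and (-3/7) - ((13/21)*sqrt(3))*i; poles of order 1, moduli (2/3)*sqrt(3) and (2/3)*sqrt(3).
The radius of convergence is the smallest modulus among the singular points: 4/7.

The radius of convergence is 4/7.


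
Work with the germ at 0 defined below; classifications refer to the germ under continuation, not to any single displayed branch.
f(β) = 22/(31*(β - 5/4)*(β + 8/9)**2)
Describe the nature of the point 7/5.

Denominator factors: β + 8/9 = 103/45 at β = 7/5; β - 5/4 = 3/20 at β = 7/5 — none vanishes.
So the germ continues analytically to 7/5.

The point is a regular point.


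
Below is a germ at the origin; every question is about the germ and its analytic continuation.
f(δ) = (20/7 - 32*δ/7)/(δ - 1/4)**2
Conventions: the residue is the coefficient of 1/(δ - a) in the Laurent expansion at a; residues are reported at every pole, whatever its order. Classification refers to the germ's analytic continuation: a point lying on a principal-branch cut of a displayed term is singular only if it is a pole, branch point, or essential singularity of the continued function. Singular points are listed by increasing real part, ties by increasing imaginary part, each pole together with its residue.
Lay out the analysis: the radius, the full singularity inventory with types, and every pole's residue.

Radius of convergence at 0: 1/4.
At 1/4: a pole of order 2; residue -32/7.

Denominator factor (δ - 1/4)^2: pole of order 2 at 1/4, modulus 1/4.
The radius of convergence is the smallest modulus among the singular points: 1/4.
At the order-2 pole 1/4 set g(δ) = (δ - (1/4))^2*f(δ) = 20/7 - 32*δ/7.
Order-2 pole: residue = g'(a); g'(1/4) = -32/7, so the residue is -32/7.


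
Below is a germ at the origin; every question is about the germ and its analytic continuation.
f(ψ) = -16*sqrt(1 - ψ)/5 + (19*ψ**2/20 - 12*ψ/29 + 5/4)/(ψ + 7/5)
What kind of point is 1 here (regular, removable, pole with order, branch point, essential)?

The point is an algebraic (square-root) branch point.

The term (-16/5)*sqrt(1 - ψ/(1)) has argument 1 - 1/(1) = 0 at 1: a square-root (algebraic, two-sheeted) branch point; the remaining terms are analytic or single-valued there.


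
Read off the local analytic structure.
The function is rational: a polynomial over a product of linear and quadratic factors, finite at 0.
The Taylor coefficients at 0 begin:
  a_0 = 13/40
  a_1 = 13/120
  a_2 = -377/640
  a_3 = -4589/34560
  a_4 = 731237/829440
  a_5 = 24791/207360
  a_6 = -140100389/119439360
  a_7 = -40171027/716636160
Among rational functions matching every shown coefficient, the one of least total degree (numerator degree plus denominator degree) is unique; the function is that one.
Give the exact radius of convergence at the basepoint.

No rational of total degree below 5 reproduces all 8 coefficients; solving the [0/5] Pade equations on them gives f(z) = -13/(20*(z - 2)*(z**2 + z/12 + 1)**2), whose expansion matches every shown term.
Denominator factor (z**2 + z/12 + 1)^2: discriminant -575/144, complex-conjugate roots (-1/24) + ((5/24)*sqrt(23))*i and (-1/24) - ((5/24)*sqrt(23))*i; poles of order 2, moduli 1 and 1.
Denominator factor (z - 2): pole of order 1 at 2, modulus 2.
The radius of convergence is the smallest modulus among the singular points: 1.

The radius of convergence is 1.


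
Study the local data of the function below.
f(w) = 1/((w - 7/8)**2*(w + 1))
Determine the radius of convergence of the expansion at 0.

Denominator factor (w + 1): pole of order 1 at -1, modulus 1.
Denominator factor (w - 7/8)^2: pole of order 2 at 7/8, modulus 7/8.
The radius of convergence is the smallest modulus among the singular points: 7/8.

The radius of convergence is 7/8.


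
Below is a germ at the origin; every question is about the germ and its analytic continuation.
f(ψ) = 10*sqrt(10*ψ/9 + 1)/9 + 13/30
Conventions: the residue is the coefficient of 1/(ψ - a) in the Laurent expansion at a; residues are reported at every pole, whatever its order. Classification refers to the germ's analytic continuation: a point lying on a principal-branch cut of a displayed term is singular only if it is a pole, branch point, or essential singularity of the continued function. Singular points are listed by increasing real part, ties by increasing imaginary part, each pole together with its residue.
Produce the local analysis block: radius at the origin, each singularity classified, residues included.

Branch term (10/9)*sqrt(1 - ψ/(-9/10)): its argument vanishes at ψ = -9/10, a square-root branch point, modulus 9/10.
The radius of convergence is the smallest modulus among the singular points: 9/10.

Radius of convergence at 0: 9/10.
At -9/10: an algebraic (square-root) branch point.


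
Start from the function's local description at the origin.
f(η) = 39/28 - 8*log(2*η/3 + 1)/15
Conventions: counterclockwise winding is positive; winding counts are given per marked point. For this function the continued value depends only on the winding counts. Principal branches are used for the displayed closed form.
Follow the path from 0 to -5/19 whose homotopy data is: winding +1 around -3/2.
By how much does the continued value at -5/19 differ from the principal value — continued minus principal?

Continued minus principal equals -(16/15)*pi*i.

The rational part is single-valued and drops out of the difference; each branch term changes only by its own monodromy.
(-8/15)*log(1 - η/(-3/2)): each positive loop around -3/2 adds 2*pi*i to the log, so winding +1 contributes (-8/15)*(1)*2*pi*i = -(16/15)*pi*i.
Summing the contributions at η = -5/19 gives -(16/15)*pi*i.


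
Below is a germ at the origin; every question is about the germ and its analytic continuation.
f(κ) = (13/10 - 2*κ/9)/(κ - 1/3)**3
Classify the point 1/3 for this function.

The denominator factor κ - 1/3 vanishes at 1/3 and appears to the power 3; the numerator there equals 331/270, nonzero, and no other factor vanishes.
Hence a pole whose order is the multiplicity, 3.

The point is a pole of order 3.


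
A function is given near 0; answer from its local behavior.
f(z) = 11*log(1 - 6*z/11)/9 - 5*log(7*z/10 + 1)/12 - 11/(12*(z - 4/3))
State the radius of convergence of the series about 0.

The radius of convergence is 4/3.

Denominator factor (z - 4/3): pole of order 1 at 4/3, modulus 4/3.
Branch term (-5/12)*log(1 - z/(-10/7)): its argument vanishes at z = -10/7, a logarithmic branch point, modulus 10/7.
Branch term (11/9)*log(1 - z/(11/6)): its argument vanishes at z = 11/6, a logarithmic branch point, modulus 11/6.
The radius of convergence is the smallest modulus among the singular points: 4/3.


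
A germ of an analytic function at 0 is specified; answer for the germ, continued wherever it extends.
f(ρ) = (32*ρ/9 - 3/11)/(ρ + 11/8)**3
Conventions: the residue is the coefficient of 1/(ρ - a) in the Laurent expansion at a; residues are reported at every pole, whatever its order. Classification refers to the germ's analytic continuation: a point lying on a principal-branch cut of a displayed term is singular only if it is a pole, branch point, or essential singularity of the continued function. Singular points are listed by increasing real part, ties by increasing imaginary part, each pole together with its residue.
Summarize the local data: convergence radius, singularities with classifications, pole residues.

Radius of convergence at 0: 11/8.
At -11/8: a pole of order 3; residue 0.

Denominator factor (ρ + 11/8)^3: pole of order 3 at -11/8, modulus 11/8.
The radius of convergence is the smallest modulus among the singular points: 11/8.
At the order-3 pole -11/8 set g(ρ) = (ρ - (-11/8))^3*f(ρ) = 32*ρ/9 - 3/11.
Order-3 pole: residue = g''(a)/2; g''(-11/8) = 0, so the residue is 0.


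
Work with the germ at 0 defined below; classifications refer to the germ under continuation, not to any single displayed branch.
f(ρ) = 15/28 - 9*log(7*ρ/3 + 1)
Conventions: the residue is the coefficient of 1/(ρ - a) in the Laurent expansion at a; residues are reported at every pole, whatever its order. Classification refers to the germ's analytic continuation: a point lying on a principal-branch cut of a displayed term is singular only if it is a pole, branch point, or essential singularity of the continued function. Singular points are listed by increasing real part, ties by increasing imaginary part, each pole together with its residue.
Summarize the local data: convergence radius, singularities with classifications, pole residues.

Branch term (-9)*log(1 - ρ/(-3/7)): its argument vanishes at ρ = -3/7, a logarithmic branch point, modulus 3/7.
The radius of convergence is the smallest modulus among the singular points: 3/7.

Radius of convergence at 0: 3/7.
At -3/7: a logarithmic branch point.


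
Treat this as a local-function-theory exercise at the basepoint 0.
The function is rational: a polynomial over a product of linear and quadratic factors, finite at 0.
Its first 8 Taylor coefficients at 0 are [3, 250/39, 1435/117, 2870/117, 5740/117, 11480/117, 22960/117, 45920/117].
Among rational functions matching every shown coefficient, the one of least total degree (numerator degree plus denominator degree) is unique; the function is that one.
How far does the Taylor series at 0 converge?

No rational of total degree below 3 reproduces all 8 coefficients; solving the [2/1] Pade equations on them gives f(y) = (5*y**2/18 - 8*y/39 - 3/2)/(y - 1/2), whose expansion matches every shown term.
Denominator factor (y - 1/2): pole of order 1 at 1/2, modulus 1/2.
The radius of convergence is the smallest modulus among the singular points: 1/2.

The radius of convergence is 1/2.


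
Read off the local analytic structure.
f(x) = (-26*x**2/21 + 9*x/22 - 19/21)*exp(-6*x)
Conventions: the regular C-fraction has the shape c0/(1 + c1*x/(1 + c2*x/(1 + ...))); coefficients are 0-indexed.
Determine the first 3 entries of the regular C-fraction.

The regular C-fraction coefficients are [-19/21, 2697/418, -3415669/1127346].

Taylor coefficients (expand at 0): a_0 = -19/21, a_1 = 899/154, a_2 = -4615/231.
c0 = a_0 = -19/21. Peel one level at a time: if S = 1 + c*x/S' with S'(0) = 1, then c is the x-coefficient of S and S' = c*x/(S - 1).
S_1 = c0/f = 1 + (2697/418)*x + (3415669/174724)*x^2 + ...; c1 = 2697/418.
S_2 = c1*x/(S_1 - 1) = 1 + (-3415669/1127346)*x + ...; c2 = -3415669/1127346.


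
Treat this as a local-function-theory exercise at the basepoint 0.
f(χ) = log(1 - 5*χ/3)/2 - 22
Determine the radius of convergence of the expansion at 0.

The radius of convergence is 3/5.

Branch term (1/2)*log(1 - χ/(3/5)): its argument vanishes at χ = 3/5, a logarithmic branch point, modulus 3/5.
The radius of convergence is the smallest modulus among the singular points: 3/5.


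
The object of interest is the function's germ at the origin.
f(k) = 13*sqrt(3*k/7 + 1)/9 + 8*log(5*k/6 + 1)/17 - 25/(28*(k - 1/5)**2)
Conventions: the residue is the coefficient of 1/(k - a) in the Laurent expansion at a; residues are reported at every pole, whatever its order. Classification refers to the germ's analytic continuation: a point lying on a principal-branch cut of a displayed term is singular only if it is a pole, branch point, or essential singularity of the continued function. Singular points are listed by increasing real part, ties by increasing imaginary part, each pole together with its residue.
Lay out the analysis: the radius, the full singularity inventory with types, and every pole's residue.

Denominator factor (k - 1/5)^2: pole of order 2 at 1/5, modulus 1/5.
Branch term (8/17)*log(1 - k/(-6/5)): its argument vanishes at k = -6/5, a logarithmic branch point, modulus 6/5.
Branch term (13/9)*sqrt(1 - k/(-7/3)): its argument vanishes at k = -7/3, a square-root branch point, modulus 7/3.
The radius of convergence is the smallest modulus among the singular points: 1/5.
The branch terms are analytic at 1/5 and contribute nothing to the residue; only the rational part matters.
At the order-2 pole 1/5 set g(k) = (k - (1/5))^2*(rational part) = -25/28.
Order-2 pole: residue = g'(a); g'(1/5) = 0, so the residue is 0.
List the singular points by increasing real part (a conjugate pair: the negative imaginary part first).

Radius of convergence at 0: 1/5.
At -7/3: an algebraic (square-root) branch point.
At -6/5: a logarithmic branch point.
At 1/5: a pole of order 2; residue 0.


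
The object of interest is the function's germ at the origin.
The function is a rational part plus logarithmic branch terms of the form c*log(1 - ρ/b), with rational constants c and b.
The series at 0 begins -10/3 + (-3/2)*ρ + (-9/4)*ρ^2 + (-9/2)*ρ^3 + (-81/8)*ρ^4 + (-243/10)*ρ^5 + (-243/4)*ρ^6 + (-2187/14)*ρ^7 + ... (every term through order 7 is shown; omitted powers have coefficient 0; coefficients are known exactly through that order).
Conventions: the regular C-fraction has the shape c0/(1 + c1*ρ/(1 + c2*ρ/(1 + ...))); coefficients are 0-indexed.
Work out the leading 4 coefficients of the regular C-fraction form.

The regular C-fraction coefficients are [-10/3, -9/20, -21/20, -5/7].

Taylor coefficients (read off): a_0 = -10/3, a_1 = -3/2, a_2 = -9/4, a_3 = -9/2.
c0 = a_0 = -10/3. Peel one level at a time: if S = 1 + c*ρ/S' with S'(0) = 1, then c is the ρ-coefficient of S and S' = c*ρ/(S - 1).
S_1 = c0/f = 1 + (-9/20)*ρ + (-189/400)*ρ^2 + ...; c1 = -9/20.
S_2 = c1*ρ/(S_1 - 1) = 1 + (-21/20)*ρ + (-3/4)*ρ^2 + ...; c2 = -21/20.
S_3 = c2*ρ/(S_2 - 1) = 1 + (-5/7)*ρ + ...; c3 = -5/7.


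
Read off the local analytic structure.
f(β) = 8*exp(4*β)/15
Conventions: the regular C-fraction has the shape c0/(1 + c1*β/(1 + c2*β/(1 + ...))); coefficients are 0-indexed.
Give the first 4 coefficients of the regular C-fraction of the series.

The regular C-fraction coefficients are [8/15, -4, 2, -2/3].

Taylor coefficients (expand at 0): a_0 = 8/15, a_1 = 32/15, a_2 = 64/15, a_3 = 256/45.
c0 = a_0 = 8/15. Peel one level at a time: if S = 1 + c*β/S' with S'(0) = 1, then c is the β-coefficient of S and S' = c*β/(S - 1).
S_1 = c0/f = 1 + (-4)*β + (8)*β^2 + ...; c1 = -4.
S_2 = c1*β/(S_1 - 1) = 1 + (2)*β + (4/3)*β^2 + ...; c2 = 2.
S_3 = c2*β/(S_2 - 1) = 1 + (-2/3)*β + ...; c3 = -2/3.


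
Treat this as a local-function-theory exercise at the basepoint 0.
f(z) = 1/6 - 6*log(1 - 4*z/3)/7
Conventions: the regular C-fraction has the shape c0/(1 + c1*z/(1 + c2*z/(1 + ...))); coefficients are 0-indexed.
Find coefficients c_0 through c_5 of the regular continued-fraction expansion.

The regular C-fraction coefficients are [1/6, -48/7, 130/21, 14/585, -404/585, -52/303].

Taylor coefficients (expand at 0): a_0 = 1/6, a_1 = 8/7, a_2 = 16/21, a_3 = 128/189, a_4 = 128/189, a_5 = 2048/2835.
c0 = a_0 = 1/6. Peel one level at a time: if S = 1 + c*z/S' with S'(0) = 1, then c is the z-coefficient of S and S' = c*z/(S - 1).
S_1 = c0/f = 1 + (-48/7)*z + (2080/49)*z^2 + ...; c1 = -48/7.
S_2 = c1*z/(S_1 - 1) = 1 + (130/21)*z + (-4/27)*z^2 + ...; c2 = 130/21.
S_3 = c2*z/(S_2 - 1) = 1 + (14/585)*z + (5656/342225)*z^2 + ...; c3 = 14/585.
S_4 = c3*z/(S_3 - 1) = 1 + (-404/585)*z + (-16/135)*z^2 + ...; c4 = -404/585.
S_5 = c4*z/(S_4 - 1) = 1 + (-52/303)*z + ...; c5 = -52/303.


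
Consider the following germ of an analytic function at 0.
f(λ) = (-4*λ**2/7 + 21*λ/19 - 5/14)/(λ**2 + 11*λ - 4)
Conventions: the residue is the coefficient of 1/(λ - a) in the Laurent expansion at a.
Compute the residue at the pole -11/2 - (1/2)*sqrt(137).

The residue is 983/266 + (5758/18221)*sqrt(137).

The factor λ**2 + 11*λ - 4 splits as (λ - a)(λ - a') with a = -11/2 - (1/2)*sqrt(137), a' = -11/2 + (1/2)*sqrt(137). At the order-1 pole a set g(λ) = (λ - a)*f(λ) = [-4*λ**2/7 + 21*λ/19 - 5/14] / (λ - a').
Simple pole: residue = g(a) at a = -11/2 - (1/2)*sqrt(137), which is 983/266 + (5758/18221)*sqrt(137).


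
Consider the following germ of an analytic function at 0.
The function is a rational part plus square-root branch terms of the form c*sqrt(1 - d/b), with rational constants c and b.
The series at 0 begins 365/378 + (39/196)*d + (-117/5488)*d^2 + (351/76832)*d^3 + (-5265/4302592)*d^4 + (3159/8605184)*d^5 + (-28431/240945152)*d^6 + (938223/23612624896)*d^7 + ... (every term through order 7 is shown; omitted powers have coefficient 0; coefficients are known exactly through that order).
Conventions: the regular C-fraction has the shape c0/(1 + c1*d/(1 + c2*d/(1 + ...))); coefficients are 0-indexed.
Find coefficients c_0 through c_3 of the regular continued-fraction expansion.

The regular C-fraction coefficients are [365/378, -1053/5110, 3201/10220, 1095/29876].

Taylor coefficients (read off): a_0 = 365/378, a_1 = 39/196, a_2 = -117/5488, a_3 = 351/76832.
c0 = a_0 = 365/378. Peel one level at a time: if S = 1 + c*d/S' with S'(0) = 1, then c is the d-coefficient of S and S' = c*d/(S - 1).
S_1 = c0/f = 1 + (-1053/5110)*d + (3370653/52224200)*d^2 + ...; c1 = -1053/5110.
S_2 = c1*d/(S_1 - 1) = 1 + (3201/10220)*d + (-9/784)*d^2 + ...; c2 = 3201/10220.
S_3 = c2*d/(S_2 - 1) = 1 + (1095/29876)*d + ...; c3 = 1095/29876.


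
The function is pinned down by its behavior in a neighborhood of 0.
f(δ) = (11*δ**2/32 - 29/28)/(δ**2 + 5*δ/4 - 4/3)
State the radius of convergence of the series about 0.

Denominator factor (δ**2 + 5*δ/4 - 4/3): discriminant 331/48, real irrational roots -5/8 + (1/24)*sqrt(993) and -5/8 - (1/24)*sqrt(993); poles of order 1, moduli -5/8 + (1/24)*sqrt(993) and 5/8 + (1/24)*sqrt(993).
The radius of convergence is the smallest modulus among the singular points: -5/8 + (1/24)*sqrt(993).

The radius of convergence is -5/8 + (1/24)*sqrt(993).


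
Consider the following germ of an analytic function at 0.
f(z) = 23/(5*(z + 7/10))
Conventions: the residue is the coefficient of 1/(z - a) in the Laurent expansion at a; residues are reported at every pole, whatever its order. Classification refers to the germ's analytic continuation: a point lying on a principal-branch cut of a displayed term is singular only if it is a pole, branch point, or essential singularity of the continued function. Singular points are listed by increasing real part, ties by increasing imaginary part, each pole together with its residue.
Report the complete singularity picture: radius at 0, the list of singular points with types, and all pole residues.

Radius of convergence at 0: 7/10.
At -7/10: a pole of order 1; residue 23/5.

Denominator factor (z + 7/10): pole of order 1 at -7/10, modulus 7/10.
The radius of convergence is the smallest modulus among the singular points: 7/10.
At the order-1 pole -7/10 set g(z) = (z - (-7/10))*f(z) = 23/5.
Simple pole: residue = g(a) at a = -7/10, which is 23/5.


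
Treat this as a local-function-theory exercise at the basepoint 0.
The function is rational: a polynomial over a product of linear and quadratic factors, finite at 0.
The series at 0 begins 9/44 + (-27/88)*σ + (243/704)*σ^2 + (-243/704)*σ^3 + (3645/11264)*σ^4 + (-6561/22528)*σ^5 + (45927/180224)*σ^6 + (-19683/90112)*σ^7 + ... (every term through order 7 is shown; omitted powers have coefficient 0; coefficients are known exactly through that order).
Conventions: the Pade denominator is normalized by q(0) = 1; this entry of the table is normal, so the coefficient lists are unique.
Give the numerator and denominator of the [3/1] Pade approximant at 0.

The Pade approximant has numerator coefficients [9/44, -81/704, 81/1408, -243/11264]; denominator coefficients [1, 15/16].

Taylor coefficients needed (read off): a_0 = 9/44, a_1 = -27/88, a_2 = 243/704, a_3 = -243/704, a_4 = 3645/11264.
Write the denominator as Q(σ) = 1 + q1*σ. Requiring Q*f - P = O(σ^5) with deg P <= 3 kills the coefficients of σ^4..σ^4 in Q*f:
  σ^4: a_4 + q1*a_3 = 0, i.e. 3645/11264 + (-243/704)*q1 = 0.
Solving this linear system: q1 = 15/16.
The numerator is Q*f truncated at degree 3: P0 = a_0 = 9/44; P1 = a_1 + q1*a_0 = -81/704; P2 = a_2 + q1*a_1 = 81/1408; P3 = a_3 + q1*a_2 = -243/11264.


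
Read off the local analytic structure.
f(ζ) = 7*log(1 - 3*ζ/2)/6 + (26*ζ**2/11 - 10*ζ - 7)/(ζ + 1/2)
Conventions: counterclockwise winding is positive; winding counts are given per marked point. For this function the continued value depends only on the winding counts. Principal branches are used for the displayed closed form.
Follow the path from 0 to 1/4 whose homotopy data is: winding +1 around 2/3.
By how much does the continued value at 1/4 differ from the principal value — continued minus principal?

The rational part is single-valued and drops out of the difference; each branch term changes only by its own monodromy.
(7/6)*log(1 - ζ/(2/3)): each positive loop around 2/3 adds 2*pi*i to the log, so winding +1 contributes (7/6)*(1)*2*pi*i = (7/3)*pi*i.
Summing the contributions at ζ = 1/4 gives (7/3)*pi*i.

Continued minus principal equals (7/3)*pi*i.


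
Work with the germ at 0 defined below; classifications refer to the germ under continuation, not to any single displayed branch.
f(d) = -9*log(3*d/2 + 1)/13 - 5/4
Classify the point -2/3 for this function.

The term (-9/13)*log(1 - d/(-2/3)) has argument 1 - -2/3/(-2/3) = 0 at -2/3: a logarithmic (infinitely-sheeted) branch point; the remaining terms are analytic or single-valued there.

The point is a logarithmic branch point.


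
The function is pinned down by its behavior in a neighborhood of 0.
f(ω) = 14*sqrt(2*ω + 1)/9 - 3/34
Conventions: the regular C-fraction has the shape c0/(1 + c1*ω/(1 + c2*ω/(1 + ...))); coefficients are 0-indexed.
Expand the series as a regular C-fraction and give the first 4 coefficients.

The regular C-fraction coefficients are [449/306, -476/449, 1401/898, 449/2802].

Taylor coefficients (expand at 0): a_0 = 449/306, a_1 = 14/9, a_2 = -7/9, a_3 = 7/9.
c0 = a_0 = 449/306. Peel one level at a time: if S = 1 + c*ω/S' with S'(0) = 1, then c is the ω-coefficient of S and S' = c*ω/(S - 1).
S_1 = c0/f = 1 + (-476/449)*ω + (333438/201601)*ω^2 + ...; c1 = -476/449.
S_2 = c1*ω/(S_1 - 1) = 1 + (1401/898)*ω + (-1/4)*ω^2 + ...; c2 = 1401/898.
S_3 = c2*ω/(S_2 - 1) = 1 + (449/2802)*ω + ...; c3 = 449/2802.


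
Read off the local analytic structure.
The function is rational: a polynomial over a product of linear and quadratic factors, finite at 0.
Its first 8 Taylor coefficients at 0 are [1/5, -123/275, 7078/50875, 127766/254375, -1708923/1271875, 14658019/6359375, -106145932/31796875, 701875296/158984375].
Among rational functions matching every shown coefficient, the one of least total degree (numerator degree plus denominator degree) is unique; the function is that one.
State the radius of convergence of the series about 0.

The radius of convergence is 1.

No rational of total degree below 5 reproduces all 8 coefficients; solving the [2/3] Pade equations on them gives f(n) = (-36*n**2/37 + 4*n/33 + 1/3)/((n + 1)**2*(n + 5/3)), whose expansion matches every shown term.
Denominator factor (n + 1)^2: pole of order 2 at -1, modulus 1.
Denominator factor (n + 5/3): pole of order 1 at -5/3, modulus 5/3.
The radius of convergence is the smallest modulus among the singular points: 1.


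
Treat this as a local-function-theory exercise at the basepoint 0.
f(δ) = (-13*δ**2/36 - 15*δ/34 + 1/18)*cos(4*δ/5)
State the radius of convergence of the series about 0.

The radius of convergence is infinite.

The factor cos(4*δ/5) is entire and contributes no finite singular point.
The polynomial part has no poles.
No finite singular points: the Taylor series at 0 converges everywhere.


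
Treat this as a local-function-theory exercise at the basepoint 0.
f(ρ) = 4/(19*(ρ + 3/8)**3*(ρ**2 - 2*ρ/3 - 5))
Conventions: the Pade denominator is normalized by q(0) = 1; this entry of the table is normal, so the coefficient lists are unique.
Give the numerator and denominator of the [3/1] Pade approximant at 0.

Taylor coefficients needed (expand at 0): a_0 = -2048/2565, a_1 = 249856/38475, a_2 = -20252672/577125, a_3 = 454156288/2885625, a_4 = -3047389184/4809375.
Write the denominator as Q(ρ) = 1 + q1*ρ. Requiring Q*f - P = O(ρ^5) with deg P <= 3 kills the coefficients of ρ^4..ρ^4 in Q*f:
  ρ^4: a_4 + q1*a_3 = 0, i.e. -3047389184/4809375 + (454156288/2885625)*q1 = 0.
Solving this linear system: q1 = 4463949/1108780.
The numerator is Q*f truncated at degree 3: P0 = a_0 = -2048/2565; P1 = a_1 + q1*a_0 = 1399028224/426603105; P2 = a_2 + q1*a_1 = -2290236416/255961863; P3 = a_3 + q1*a_2 = 4121994752/255961863.

The Pade approximant has numerator coefficients [-2048/2565, 1399028224/426603105, -2290236416/255961863, 4121994752/255961863]; denominator coefficients [1, 4463949/1108780].


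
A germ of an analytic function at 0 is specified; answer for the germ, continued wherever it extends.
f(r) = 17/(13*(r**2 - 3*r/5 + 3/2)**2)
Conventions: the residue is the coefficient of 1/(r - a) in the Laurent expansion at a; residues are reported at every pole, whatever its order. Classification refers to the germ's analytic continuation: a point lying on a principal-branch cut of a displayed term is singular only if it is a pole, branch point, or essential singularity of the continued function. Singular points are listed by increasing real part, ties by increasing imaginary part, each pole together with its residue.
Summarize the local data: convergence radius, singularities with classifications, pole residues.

Denominator factor (r**2 - 3*r/5 + 3/2)^2: discriminant -141/25, complex-conjugate roots (3/10) + ((1/10)*sqrt(141))*i and (3/10) - ((1/10)*sqrt(141))*i; poles of order 2, moduli (1/2)*sqrt(6) and (1/2)*sqrt(6).
The radius of convergence is the smallest modulus among the singular points: (1/2)*sqrt(6).
The factor r**2 - 3*r/5 + 3/2 splits as (r - a)(r - a') with a = (3/10) - ((1/10)*sqrt(141))*i, a' = (3/10) + ((1/10)*sqrt(141))*i. At the order-2 pole a set g(r) = (r - a)^2*f(r) = [17/13] / (r - a')^2.
Order-2 pole: residue = g'(a); g'((3/10) - ((1/10)*sqrt(141))*i) = ((4250/258453)*sqrt(141))*i, so the residue is ((4250/258453)*sqrt(141))*i.
The factor r**2 - 3*r/5 + 3/2 splits as (r - a)(r - a') with a = (3/10) + ((1/10)*sqrt(141))*i, a' = (3/10) - ((1/10)*sqrt(141))*i. At the order-2 pole a set g(r) = (r - a)^2*f(r) = [17/13] / (r - a')^2.
Order-2 pole: residue = g'(a); g'((3/10) + ((1/10)*sqrt(141))*i) = -((4250/258453)*sqrt(141))*i, so the residue is -((4250/258453)*sqrt(141))*i.
List the singular points by increasing real part (a conjugate pair: the negative imaginary part first).

Radius of convergence at 0: (1/2)*sqrt(6).
At (3/10) - ((1/10)*sqrt(141))*i: a pole of order 2; residue ((4250/258453)*sqrt(141))*i.
At (3/10) + ((1/10)*sqrt(141))*i: a pole of order 2; residue -((4250/258453)*sqrt(141))*i.


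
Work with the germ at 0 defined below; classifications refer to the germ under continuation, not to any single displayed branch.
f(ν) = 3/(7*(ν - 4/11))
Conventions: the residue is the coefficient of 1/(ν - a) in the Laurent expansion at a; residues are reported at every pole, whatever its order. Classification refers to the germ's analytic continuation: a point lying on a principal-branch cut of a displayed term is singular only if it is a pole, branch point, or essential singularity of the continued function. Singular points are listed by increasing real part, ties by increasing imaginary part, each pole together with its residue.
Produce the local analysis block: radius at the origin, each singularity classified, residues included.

Radius of convergence at 0: 4/11.
At 4/11: a pole of order 1; residue 3/7.

Denominator factor (ν - 4/11): pole of order 1 at 4/11, modulus 4/11.
The radius of convergence is the smallest modulus among the singular points: 4/11.
At the order-1 pole 4/11 set g(ν) = (ν - (4/11))*f(ν) = 3/7.
Simple pole: residue = g(a) at a = 4/11, which is 3/7.


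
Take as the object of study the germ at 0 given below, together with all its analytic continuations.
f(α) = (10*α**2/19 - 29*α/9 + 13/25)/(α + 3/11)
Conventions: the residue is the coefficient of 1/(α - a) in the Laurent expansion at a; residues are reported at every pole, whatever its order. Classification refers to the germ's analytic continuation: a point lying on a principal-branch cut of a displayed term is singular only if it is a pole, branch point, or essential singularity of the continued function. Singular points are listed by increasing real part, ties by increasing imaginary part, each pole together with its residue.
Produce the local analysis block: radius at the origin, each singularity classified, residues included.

Denominator factor (α + 3/11): pole of order 1 at -3/11, modulus 3/11.
The radius of convergence is the smallest modulus among the singular points: 3/11.
At the order-1 pole -3/11 set g(α) = (α - (-3/11))*f(α) = 10*α**2/19 - 29*α/9 + 13/25.
Simple pole: residue = g(a) at a = -3/11, which is 247936/172425.

Radius of convergence at 0: 3/11.
At -3/11: a pole of order 1; residue 247936/172425.


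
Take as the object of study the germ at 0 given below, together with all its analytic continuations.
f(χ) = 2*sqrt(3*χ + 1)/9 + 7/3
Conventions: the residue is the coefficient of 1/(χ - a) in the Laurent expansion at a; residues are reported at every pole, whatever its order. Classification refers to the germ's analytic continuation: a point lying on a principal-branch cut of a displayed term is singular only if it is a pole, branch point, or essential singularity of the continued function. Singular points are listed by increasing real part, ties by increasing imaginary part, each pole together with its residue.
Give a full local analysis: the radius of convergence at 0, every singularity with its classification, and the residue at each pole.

Radius of convergence at 0: 1/3.
At -1/3: an algebraic (square-root) branch point.

Branch term (2/9)*sqrt(1 - χ/(-1/3)): its argument vanishes at χ = -1/3, a square-root branch point, modulus 1/3.
The radius of convergence is the smallest modulus among the singular points: 1/3.


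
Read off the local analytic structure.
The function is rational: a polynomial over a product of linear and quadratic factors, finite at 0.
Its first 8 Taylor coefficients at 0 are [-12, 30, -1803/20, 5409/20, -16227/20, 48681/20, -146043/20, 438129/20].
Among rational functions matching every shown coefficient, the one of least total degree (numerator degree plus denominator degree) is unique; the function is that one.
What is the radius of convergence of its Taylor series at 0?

No rational of total degree below 3 reproduces all 8 coefficients; solving the [2/1] Pade equations on them gives f(w) = (-w**2/20 - 2*w - 4)/(w + 1/3), whose expansion matches every shown term.
Denominator factor (w + 1/3): pole of order 1 at -1/3, modulus 1/3.
The radius of convergence is the smallest modulus among the singular points: 1/3.

The radius of convergence is 1/3.


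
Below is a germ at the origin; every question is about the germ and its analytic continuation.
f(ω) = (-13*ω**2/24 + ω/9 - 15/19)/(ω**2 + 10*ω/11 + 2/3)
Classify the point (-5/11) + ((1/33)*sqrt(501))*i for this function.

The denominator factor ω**2 + 10*ω/11 + 2/3 vanishes at (-5/11) + ((1/33)*sqrt(501))*i and appears to the power 1; the numerator there equals (-3231/4598) + ((239/13068)*sqrt(501))*i, nonzero, and no other factor vanishes.
Hence a pole whose order is the multiplicity, 1.

The point is a pole of order 1.


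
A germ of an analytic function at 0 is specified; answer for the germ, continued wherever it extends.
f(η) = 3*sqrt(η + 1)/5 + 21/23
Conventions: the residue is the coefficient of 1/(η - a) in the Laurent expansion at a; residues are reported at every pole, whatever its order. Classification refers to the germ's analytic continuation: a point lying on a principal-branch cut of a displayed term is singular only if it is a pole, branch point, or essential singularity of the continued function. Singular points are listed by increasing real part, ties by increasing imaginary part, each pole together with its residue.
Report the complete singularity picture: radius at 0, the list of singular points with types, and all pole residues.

Radius of convergence at 0: 1.
At -1: an algebraic (square-root) branch point.

Branch term (3/5)*sqrt(1 - η/(-1)): its argument vanishes at η = -1, a square-root branch point, modulus 1.
The radius of convergence is the smallest modulus among the singular points: 1.


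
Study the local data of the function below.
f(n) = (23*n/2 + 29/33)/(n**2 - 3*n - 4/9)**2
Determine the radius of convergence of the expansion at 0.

Denominator factor (n**2 - 3*n - 4/9)^2: discriminant 97/9, real irrational roots 3/2 + (1/6)*sqrt(97) and 3/2 - (1/6)*sqrt(97); poles of order 2, moduli 3/2 + (1/6)*sqrt(97) and -3/2 + (1/6)*sqrt(97).
The radius of convergence is the smallest modulus among the singular points: -3/2 + (1/6)*sqrt(97).

The radius of convergence is -3/2 + (1/6)*sqrt(97).


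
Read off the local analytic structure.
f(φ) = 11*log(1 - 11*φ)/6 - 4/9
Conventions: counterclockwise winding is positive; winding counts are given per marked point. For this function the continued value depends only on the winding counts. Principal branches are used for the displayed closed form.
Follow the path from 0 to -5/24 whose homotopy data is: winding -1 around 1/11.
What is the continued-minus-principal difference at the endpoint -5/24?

Continued minus principal equals -(11/3)*pi*i.

The rational part is single-valued and drops out of the difference; each branch term changes only by its own monodromy.
(11/6)*log(1 - φ/(1/11)): each positive loop around 1/11 adds 2*pi*i to the log, so winding -1 contributes (11/6)*(-1)*2*pi*i = -(11/3)*pi*i.
Summing the contributions at φ = -5/24 gives -(11/3)*pi*i.


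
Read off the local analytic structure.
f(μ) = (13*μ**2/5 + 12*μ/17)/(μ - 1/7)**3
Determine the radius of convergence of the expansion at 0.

Denominator factor (μ - 1/7)^3: pole of order 3 at 1/7, modulus 1/7.
The radius of convergence is the smallest modulus among the singular points: 1/7.

The radius of convergence is 1/7.


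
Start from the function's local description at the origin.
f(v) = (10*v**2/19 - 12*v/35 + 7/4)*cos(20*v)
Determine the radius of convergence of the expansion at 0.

The factor cos(20*v) is entire and contributes no finite singular point.
The polynomial part has no poles.
No finite singular points: the Taylor series at 0 converges everywhere.

The radius of convergence is infinite.


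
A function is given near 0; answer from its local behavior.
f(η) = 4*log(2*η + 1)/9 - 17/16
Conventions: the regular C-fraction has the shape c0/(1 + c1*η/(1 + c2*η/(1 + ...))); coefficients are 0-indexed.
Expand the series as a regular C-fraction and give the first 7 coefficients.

The regular C-fraction coefficients are [-17/16, 128/153, 25/153, 51/25, -26/25, -10/39, 49/39].

Taylor coefficients (expand at 0): a_0 = -17/16, a_1 = 8/9, a_2 = -8/9, a_3 = 32/27, a_4 = -16/9, a_5 = 128/45, a_6 = -128/27.
c0 = a_0 = -17/16. Peel one level at a time: if S = 1 + c*η/S' with S'(0) = 1, then c is the η-coefficient of S and S' = c*η/(S - 1).
S_1 = c0/f = 1 + (128/153)*η + (-3200/23409)*η^2 + ...; c1 = 128/153.
S_2 = c1*η/(S_1 - 1) = 1 + (25/153)*η + (-1/3)*η^2 + ...; c2 = 25/153.
S_3 = c2*η/(S_2 - 1) = 1 + (51/25)*η + (1326/625)*η^2 + ...; c3 = 51/25.
S_4 = c3*η/(S_3 - 1) = 1 + (-26/25)*η + (-4/15)*η^2 + ...; c4 = -26/25.
S_5 = c4*η/(S_4 - 1) = 1 + (-10/39)*η + (490/1521)*η^2 + ...; c5 = -10/39.
S_6 = c5*η/(S_5 - 1) = 1 + (49/39)*η + ...; c6 = 49/39.


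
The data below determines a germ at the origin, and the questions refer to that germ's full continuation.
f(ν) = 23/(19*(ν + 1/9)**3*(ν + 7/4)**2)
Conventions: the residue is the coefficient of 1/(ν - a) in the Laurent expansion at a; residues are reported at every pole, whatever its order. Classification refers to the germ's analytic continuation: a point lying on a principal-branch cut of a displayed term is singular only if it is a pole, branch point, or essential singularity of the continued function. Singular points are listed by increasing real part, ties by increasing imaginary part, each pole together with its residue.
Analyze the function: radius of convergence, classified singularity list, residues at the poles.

Denominator factor (ν + 1/9)^3: pole of order 3 at -1/9, modulus 1/9.
Denominator factor (ν + 7/4)^2: pole of order 2 at -7/4, modulus 7/4.
The radius of convergence is the smallest modulus among the singular points: 1/9.
At the order-2 pole -7/4 set g(ν) = (ν - (-7/4))^2*f(ν) = 23/(19*(ν + 1/9)**3).
Order-2 pole: residue = g'(a); g'(-7/4) = -115893504/230229859, so the residue is -115893504/230229859.
At the order-3 pole -1/9 set g(ν) = (ν - (-1/9))^3*f(ν) = 23/(19*(ν + 7/4)**2).
Order-3 pole: residue = g''(a)/2; g''(-1/9) = 231787008/230229859, so the residue is 115893504/230229859.
List the singular points by increasing real part (a conjugate pair: the negative imaginary part first).

Radius of convergence at 0: 1/9.
At -7/4: a pole of order 2; residue -115893504/230229859.
At -1/9: a pole of order 3; residue 115893504/230229859.
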